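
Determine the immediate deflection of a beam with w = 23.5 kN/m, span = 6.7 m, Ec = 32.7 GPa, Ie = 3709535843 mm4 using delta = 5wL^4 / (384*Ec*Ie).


Convert: L = 6.7 m = 6700 mm, Ec = 32.7 GPa = 32700 MPa
delta = 5 * 23.5 * 6700^4 / (384 * 32700 * 3709535843)
= 5.08 mm

5.08


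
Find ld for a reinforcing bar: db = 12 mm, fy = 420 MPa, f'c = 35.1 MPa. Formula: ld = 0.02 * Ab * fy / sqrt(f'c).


Ab = pi * 12^2 / 4 = 113.097 mm2
ld = 0.02 * 113.097 * 420 / sqrt(35.1)
= 160.4 mm

160.4


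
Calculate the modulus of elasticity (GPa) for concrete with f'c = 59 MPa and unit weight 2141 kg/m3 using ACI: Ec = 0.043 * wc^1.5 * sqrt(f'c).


Ec = 0.043 * 2141^1.5 * sqrt(59) / 1000
= 32.72 GPa

32.72


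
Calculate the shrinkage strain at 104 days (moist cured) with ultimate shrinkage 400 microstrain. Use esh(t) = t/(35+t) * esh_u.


esh(104) = 104 / (35 + 104) * 400
= 104 / 139 * 400
= 299.3 microstrain

299.3


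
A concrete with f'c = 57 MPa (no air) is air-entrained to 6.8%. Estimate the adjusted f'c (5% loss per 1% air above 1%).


Strength loss = (6.8 - 1) * 5 = 29.0%
f'c = 57 * (1 - 29.0/100)
= 40.47 MPa

40.47


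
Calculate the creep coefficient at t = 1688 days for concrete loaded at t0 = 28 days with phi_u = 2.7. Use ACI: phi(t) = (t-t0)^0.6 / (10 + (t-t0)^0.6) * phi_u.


dt = 1688 - 28 = 1660
phi = 1660^0.6 / (10 + 1660^0.6) * 2.7
= 2.417

2.417


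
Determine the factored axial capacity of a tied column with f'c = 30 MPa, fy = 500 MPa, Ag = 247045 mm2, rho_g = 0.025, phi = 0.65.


Ast = rho * Ag = 0.025 * 247045 = 6176.125 mm2
phi*Pn = 0.65 * 0.80 * (0.85 * 30 * (247045 - 6176.125) + 500 * 6176.125) / 1000
= 4799.71 kN

4799.71


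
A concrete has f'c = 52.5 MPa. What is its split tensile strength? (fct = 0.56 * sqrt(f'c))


fct = 0.56 * sqrt(52.5)
= 0.56 * 7.246
= 4.058 MPa

4.058


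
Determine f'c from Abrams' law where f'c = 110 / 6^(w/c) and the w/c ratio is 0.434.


f'c = 110 / 6^0.434
= 110 / 2.176
= 50.54 MPa

50.54


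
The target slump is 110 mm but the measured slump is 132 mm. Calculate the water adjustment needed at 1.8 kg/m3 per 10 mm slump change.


Difference = 110 - 132 = -22 mm
Water adjustment = -22 * 1.8 / 10 = -4.0 kg/m3

-4.0


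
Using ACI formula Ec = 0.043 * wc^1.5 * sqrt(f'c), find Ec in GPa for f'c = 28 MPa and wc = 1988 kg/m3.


Ec = 0.043 * 1988^1.5 * sqrt(28) / 1000
= 20.17 GPa

20.17


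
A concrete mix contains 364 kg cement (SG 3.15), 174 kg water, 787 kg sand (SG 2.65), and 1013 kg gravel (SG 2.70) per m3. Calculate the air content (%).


Vol cement = 364 / (3.15 * 1000) = 0.115556 m3
Vol water = 174 / 1000 = 0.174 m3
Vol sand = 787 / (2.65 * 1000) = 0.296981 m3
Vol gravel = 1013 / (2.70 * 1000) = 0.375185 m3
Total solid + water volume = 0.961722 m3
Air = (1 - 0.961722) * 100 = 3.83%

3.83


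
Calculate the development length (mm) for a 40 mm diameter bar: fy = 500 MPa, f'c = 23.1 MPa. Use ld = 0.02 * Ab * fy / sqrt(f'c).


Ab = pi * 40^2 / 4 = 1256.637 mm2
ld = 0.02 * 1256.637 * 500 / sqrt(23.1)
= 2614.6 mm

2614.6


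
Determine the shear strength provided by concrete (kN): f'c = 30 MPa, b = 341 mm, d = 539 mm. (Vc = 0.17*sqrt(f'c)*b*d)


Vc = 0.17 * sqrt(30) * 341 * 539 / 1000
= 171.14 kN

171.14


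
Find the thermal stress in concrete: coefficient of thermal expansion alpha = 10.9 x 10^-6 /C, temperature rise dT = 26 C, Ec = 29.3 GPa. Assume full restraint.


sigma = alpha * dT * Ec
= 10.9e-6 * 26 * 29.3 * 1000
= 8.304 MPa

8.304


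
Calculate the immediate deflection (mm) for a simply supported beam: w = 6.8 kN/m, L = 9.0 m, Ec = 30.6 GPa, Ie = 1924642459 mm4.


Convert: L = 9.0 m = 9000 mm, Ec = 30.6 GPa = 30600 MPa
delta = 5 * 6.8 * 9000^4 / (384 * 30600 * 1924642459)
= 9.86 mm

9.86


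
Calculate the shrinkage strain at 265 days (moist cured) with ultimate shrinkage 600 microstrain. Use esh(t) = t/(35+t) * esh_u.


esh(265) = 265 / (35 + 265) * 600
= 265 / 300 * 600
= 530.0 microstrain

530.0


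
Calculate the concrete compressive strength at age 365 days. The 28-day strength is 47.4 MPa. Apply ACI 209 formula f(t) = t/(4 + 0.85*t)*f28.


f(365) = 365 / (4 + 0.85 * 365) * 47.4
= 365 / 314.25 * 47.4
= 55.05 MPa

55.05


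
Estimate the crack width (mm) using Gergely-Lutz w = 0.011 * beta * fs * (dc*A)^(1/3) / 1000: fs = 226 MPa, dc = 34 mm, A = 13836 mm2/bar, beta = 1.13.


w = 0.011 * beta * fs * (dc * A)^(1/3) / 1000
= 0.011 * 1.13 * 226 * (34 * 13836)^(1/3) / 1000
= 0.218 mm

0.218


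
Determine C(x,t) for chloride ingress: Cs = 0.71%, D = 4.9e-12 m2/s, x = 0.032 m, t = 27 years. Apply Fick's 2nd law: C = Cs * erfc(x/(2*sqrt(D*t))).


t_seconds = 27 * 365.25 * 24 * 3600 = 852055200.0 s
arg = 0.032 / (2 * sqrt(4.9e-12 * 852055200.0))
= 0.2476
erfc(0.2476) = 0.7262
C = 0.71 * 0.7262 = 0.5156%

0.5156


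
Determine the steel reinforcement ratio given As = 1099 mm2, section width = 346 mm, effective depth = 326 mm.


rho = As / (b * d)
= 1099 / (346 * 326)
= 0.0097

0.0097


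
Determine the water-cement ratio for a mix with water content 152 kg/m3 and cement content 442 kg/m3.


w/c = water / cement
w/c = 152 / 442 = 0.344

0.344


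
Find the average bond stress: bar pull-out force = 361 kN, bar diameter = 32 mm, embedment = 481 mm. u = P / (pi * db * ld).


u = P / (pi * db * ld)
= 361 * 1000 / (pi * 32 * 481)
= 7.466 MPa

7.466


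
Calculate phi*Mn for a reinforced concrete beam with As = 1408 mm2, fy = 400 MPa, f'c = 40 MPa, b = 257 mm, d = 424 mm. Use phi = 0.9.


a = As * fy / (0.85 * f'c * b)
= 1408 * 400 / (0.85 * 40 * 257)
= 64.4541 mm
Mn = As * fy * (d - a/2) / 10^6
= 220.6465 kN-m
phi*Mn = 0.9 * 220.6465 = 198.58 kN-m

198.58


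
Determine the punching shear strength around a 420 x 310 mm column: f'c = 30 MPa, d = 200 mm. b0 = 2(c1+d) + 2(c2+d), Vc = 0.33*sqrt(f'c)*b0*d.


b0 = 2*(420 + 200) + 2*(310 + 200) = 2260 mm
Vc = 0.33 * sqrt(30) * 2260 * 200 / 1000
= 816.98 kN

816.98


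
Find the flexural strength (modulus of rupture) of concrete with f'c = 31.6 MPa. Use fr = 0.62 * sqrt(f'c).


fr = 0.62 * sqrt(31.6)
= 3.485 MPa

3.485


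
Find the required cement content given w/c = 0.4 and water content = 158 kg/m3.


Cement = water / (w/c)
= 158 / 0.4
= 395.0 kg/m3

395.0


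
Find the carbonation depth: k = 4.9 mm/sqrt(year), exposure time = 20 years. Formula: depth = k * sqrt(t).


depth = k * sqrt(t)
= 4.9 * sqrt(20)
= 21.91 mm

21.91


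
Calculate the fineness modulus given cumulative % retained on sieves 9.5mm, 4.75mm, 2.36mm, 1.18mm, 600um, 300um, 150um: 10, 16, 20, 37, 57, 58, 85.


FM = sum(cumulative % retained) / 100
= 283 / 100
= 2.83

2.83


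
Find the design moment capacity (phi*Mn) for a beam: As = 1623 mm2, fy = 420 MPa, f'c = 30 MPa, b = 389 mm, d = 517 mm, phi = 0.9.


a = As * fy / (0.85 * f'c * b)
= 1623 * 420 / (0.85 * 30 * 389)
= 68.7192 mm
Mn = As * fy * (d - a/2) / 10^6
= 328.9967 kN-m
phi*Mn = 0.9 * 328.9967 = 296.1 kN-m

296.1


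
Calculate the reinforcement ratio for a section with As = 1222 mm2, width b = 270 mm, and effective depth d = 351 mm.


rho = As / (b * d)
= 1222 / (270 * 351)
= 0.0129

0.0129


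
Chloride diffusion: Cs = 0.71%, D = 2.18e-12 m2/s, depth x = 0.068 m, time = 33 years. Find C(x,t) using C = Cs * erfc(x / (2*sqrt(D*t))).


t_seconds = 33 * 365.25 * 24 * 3600 = 1041400800.0 s
arg = 0.068 / (2 * sqrt(2.18e-12 * 1041400800.0))
= 0.7136
erfc(0.7136) = 0.3129
C = 0.71 * 0.3129 = 0.2222%

0.2222


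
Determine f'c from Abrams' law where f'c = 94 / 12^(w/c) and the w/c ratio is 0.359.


f'c = 94 / 12^0.359
= 94 / 2.44
= 38.52 MPa

38.52


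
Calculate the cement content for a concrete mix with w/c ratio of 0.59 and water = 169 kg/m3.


Cement = water / (w/c)
= 169 / 0.59
= 286.4 kg/m3

286.4


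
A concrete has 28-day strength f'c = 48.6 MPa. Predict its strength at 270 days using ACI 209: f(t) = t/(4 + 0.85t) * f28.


f(270) = 270 / (4 + 0.85 * 270) * 48.6
= 270 / 233.5 * 48.6
= 56.2 MPa

56.2


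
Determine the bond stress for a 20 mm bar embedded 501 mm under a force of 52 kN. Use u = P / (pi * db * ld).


u = P / (pi * db * ld)
= 52 * 1000 / (pi * 20 * 501)
= 1.652 MPa

1.652


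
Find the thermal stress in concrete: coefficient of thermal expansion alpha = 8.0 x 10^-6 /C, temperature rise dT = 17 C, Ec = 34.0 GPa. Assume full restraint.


sigma = alpha * dT * Ec
= 8.0e-6 * 17 * 34.0 * 1000
= 4.624 MPa

4.624


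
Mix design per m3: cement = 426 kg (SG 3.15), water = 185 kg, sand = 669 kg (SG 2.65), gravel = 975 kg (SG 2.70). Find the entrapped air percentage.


Vol cement = 426 / (3.15 * 1000) = 0.135238 m3
Vol water = 185 / 1000 = 0.185 m3
Vol sand = 669 / (2.65 * 1000) = 0.252453 m3
Vol gravel = 975 / (2.70 * 1000) = 0.361111 m3
Total solid + water volume = 0.933802 m3
Air = (1 - 0.933802) * 100 = 6.62%

6.62


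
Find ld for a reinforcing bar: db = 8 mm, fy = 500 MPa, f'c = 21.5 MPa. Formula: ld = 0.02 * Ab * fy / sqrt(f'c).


Ab = pi * 8^2 / 4 = 50.265 mm2
ld = 0.02 * 50.265 * 500 / sqrt(21.5)
= 108.4 mm

108.4


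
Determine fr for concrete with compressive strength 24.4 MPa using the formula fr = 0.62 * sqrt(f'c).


fr = 0.62 * sqrt(24.4)
= 3.063 MPa

3.063


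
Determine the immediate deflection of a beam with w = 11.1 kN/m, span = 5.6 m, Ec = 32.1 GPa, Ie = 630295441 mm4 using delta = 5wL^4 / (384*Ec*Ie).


Convert: L = 5.6 m = 5600 mm, Ec = 32.1 GPa = 32100 MPa
delta = 5 * 11.1 * 5600^4 / (384 * 32100 * 630295441)
= 7.03 mm

7.03


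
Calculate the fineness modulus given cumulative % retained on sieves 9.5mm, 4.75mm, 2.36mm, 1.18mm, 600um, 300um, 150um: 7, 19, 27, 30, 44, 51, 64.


FM = sum(cumulative % retained) / 100
= 242 / 100
= 2.42

2.42


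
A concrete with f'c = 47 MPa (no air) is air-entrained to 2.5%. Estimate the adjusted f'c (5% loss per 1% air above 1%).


Strength loss = (2.5 - 1) * 5 = 7.5%
f'c = 47 * (1 - 7.5/100)
= 43.48 MPa

43.48


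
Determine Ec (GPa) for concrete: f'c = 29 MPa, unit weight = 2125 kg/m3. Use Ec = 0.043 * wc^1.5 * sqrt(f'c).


Ec = 0.043 * 2125^1.5 * sqrt(29) / 1000
= 22.68 GPa

22.68


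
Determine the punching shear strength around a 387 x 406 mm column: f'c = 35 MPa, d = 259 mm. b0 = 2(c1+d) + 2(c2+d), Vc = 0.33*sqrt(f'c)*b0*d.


b0 = 2*(387 + 259) + 2*(406 + 259) = 2622 mm
Vc = 0.33 * sqrt(35) * 2622 * 259 / 1000
= 1325.81 kN

1325.81


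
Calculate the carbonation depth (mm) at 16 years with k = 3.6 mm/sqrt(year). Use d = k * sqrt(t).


depth = k * sqrt(t)
= 3.6 * sqrt(16)
= 14.4 mm

14.4


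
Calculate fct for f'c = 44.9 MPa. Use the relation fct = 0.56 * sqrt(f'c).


fct = 0.56 * sqrt(44.9)
= 0.56 * 6.701
= 3.752 MPa

3.752


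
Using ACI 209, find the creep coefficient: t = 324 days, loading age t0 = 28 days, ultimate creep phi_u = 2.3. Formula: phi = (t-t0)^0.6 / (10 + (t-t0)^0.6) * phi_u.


dt = 324 - 28 = 296
phi = 296^0.6 / (10 + 296^0.6) * 2.3
= 1.731

1.731


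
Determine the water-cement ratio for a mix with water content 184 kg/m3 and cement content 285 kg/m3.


w/c = water / cement
w/c = 184 / 285 = 0.646

0.646


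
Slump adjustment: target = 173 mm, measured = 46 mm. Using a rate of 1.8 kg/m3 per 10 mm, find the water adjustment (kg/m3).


Difference = 173 - 46 = 127 mm
Water adjustment = 127 * 1.8 / 10 = 22.9 kg/m3

22.9


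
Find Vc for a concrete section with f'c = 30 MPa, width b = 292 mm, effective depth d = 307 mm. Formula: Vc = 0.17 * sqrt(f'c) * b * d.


Vc = 0.17 * sqrt(30) * 292 * 307 / 1000
= 83.47 kN

83.47


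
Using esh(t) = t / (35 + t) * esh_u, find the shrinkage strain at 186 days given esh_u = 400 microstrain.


esh(186) = 186 / (35 + 186) * 400
= 186 / 221 * 400
= 336.7 microstrain

336.7


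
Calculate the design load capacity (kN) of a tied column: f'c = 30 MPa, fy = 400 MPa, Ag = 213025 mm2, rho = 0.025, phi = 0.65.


Ast = rho * Ag = 0.025 * 213025 = 5325.625 mm2
phi*Pn = 0.65 * 0.80 * (0.85 * 30 * (213025 - 5325.625) + 400 * 5325.625) / 1000
= 3861.82 kN

3861.82


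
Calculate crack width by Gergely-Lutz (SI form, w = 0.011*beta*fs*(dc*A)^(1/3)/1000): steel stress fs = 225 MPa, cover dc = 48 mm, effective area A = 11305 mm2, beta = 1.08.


w = 0.011 * beta * fs * (dc * A)^(1/3) / 1000
= 0.011 * 1.08 * 225 * (48 * 11305)^(1/3) / 1000
= 0.218 mm

0.218


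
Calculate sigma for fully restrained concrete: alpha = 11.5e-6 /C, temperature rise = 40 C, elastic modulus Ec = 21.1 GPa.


sigma = alpha * dT * Ec
= 11.5e-6 * 40 * 21.1 * 1000
= 9.706 MPa

9.706


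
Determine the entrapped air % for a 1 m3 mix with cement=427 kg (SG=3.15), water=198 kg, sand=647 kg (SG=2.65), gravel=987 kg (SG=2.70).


Vol cement = 427 / (3.15 * 1000) = 0.135556 m3
Vol water = 198 / 1000 = 0.198 m3
Vol sand = 647 / (2.65 * 1000) = 0.244151 m3
Vol gravel = 987 / (2.70 * 1000) = 0.365556 m3
Total solid + water volume = 0.943262 m3
Air = (1 - 0.943262) * 100 = 5.67%

5.67


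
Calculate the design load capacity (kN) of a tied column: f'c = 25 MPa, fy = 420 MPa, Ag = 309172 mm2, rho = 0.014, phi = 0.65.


Ast = rho * Ag = 0.014 * 309172 = 4328.408 mm2
phi*Pn = 0.65 * 0.80 * (0.85 * 25 * (309172 - 4328.408) + 420 * 4328.408) / 1000
= 4313.85 kN

4313.85


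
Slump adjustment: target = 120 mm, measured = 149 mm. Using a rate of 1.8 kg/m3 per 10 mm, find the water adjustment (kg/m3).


Difference = 120 - 149 = -29 mm
Water adjustment = -29 * 1.8 / 10 = -5.2 kg/m3

-5.2


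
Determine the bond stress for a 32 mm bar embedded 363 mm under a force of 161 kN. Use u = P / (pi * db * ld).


u = P / (pi * db * ld)
= 161 * 1000 / (pi * 32 * 363)
= 4.412 MPa

4.412


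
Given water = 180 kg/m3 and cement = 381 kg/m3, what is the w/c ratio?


w/c = water / cement
w/c = 180 / 381 = 0.472

0.472


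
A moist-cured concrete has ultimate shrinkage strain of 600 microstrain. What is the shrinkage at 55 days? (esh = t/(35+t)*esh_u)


esh(55) = 55 / (35 + 55) * 600
= 55 / 90 * 600
= 366.7 microstrain

366.7


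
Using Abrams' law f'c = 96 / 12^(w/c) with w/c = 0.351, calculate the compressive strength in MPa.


f'c = 96 / 12^0.351
= 96 / 2.392
= 40.13 MPa

40.13


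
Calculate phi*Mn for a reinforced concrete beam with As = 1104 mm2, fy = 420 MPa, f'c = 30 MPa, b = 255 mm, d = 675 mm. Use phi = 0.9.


a = As * fy / (0.85 * f'c * b)
= 1104 * 420 / (0.85 * 30 * 255)
= 71.308 mm
Mn = As * fy * (d - a/2) / 10^6
= 296.452 kN-m
phi*Mn = 0.9 * 296.452 = 266.81 kN-m

266.81


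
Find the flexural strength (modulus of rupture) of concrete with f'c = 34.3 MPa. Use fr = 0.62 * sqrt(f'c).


fr = 0.62 * sqrt(34.3)
= 3.631 MPa

3.631


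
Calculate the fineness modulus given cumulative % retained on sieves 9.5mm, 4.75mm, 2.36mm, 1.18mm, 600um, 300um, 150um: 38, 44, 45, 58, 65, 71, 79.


FM = sum(cumulative % retained) / 100
= 400 / 100
= 4.0

4.0


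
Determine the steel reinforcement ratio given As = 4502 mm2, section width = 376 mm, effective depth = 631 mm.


rho = As / (b * d)
= 4502 / (376 * 631)
= 0.019

0.019


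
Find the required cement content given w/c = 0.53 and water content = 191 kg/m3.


Cement = water / (w/c)
= 191 / 0.53
= 360.4 kg/m3

360.4


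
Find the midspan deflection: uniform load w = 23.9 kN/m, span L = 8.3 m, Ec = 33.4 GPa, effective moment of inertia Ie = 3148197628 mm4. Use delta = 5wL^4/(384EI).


Convert: L = 8.3 m = 8300 mm, Ec = 33.4 GPa = 33400 MPa
delta = 5 * 23.9 * 8300^4 / (384 * 33400 * 3148197628)
= 14.05 mm

14.05


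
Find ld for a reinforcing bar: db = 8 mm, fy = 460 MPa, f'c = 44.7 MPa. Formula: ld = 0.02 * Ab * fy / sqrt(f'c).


Ab = pi * 8^2 / 4 = 50.265 mm2
ld = 0.02 * 50.265 * 460 / sqrt(44.7)
= 69.2 mm

69.2


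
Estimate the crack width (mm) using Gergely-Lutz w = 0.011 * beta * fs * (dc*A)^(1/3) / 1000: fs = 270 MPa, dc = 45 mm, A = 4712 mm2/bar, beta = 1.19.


w = 0.011 * beta * fs * (dc * A)^(1/3) / 1000
= 0.011 * 1.19 * 270 * (45 * 4712)^(1/3) / 1000
= 0.211 mm

0.211


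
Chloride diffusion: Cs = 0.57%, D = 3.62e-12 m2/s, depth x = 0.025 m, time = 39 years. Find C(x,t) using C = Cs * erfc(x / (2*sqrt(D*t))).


t_seconds = 39 * 365.25 * 24 * 3600 = 1230746400.0 s
arg = 0.025 / (2 * sqrt(3.62e-12 * 1230746400.0))
= 0.1873
erfc(0.1873) = 0.7911
C = 0.57 * 0.7911 = 0.4509%

0.4509


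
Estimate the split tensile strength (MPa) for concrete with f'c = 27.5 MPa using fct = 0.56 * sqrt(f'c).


fct = 0.56 * sqrt(27.5)
= 0.56 * 5.244
= 2.937 MPa

2.937


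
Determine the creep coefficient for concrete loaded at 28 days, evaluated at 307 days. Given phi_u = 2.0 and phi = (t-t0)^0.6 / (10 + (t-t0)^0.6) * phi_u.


dt = 307 - 28 = 279
phi = 279^0.6 / (10 + 279^0.6) * 2.0
= 1.492

1.492


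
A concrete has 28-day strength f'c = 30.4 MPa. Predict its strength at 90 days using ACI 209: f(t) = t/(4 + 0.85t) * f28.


f(90) = 90 / (4 + 0.85 * 90) * 30.4
= 90 / 80.5 * 30.4
= 33.99 MPa

33.99


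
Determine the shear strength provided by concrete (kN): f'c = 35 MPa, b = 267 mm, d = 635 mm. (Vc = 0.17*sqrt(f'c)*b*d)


Vc = 0.17 * sqrt(35) * 267 * 635 / 1000
= 170.52 kN

170.52


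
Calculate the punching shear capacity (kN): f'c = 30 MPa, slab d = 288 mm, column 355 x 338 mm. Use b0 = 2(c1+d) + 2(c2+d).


b0 = 2*(355 + 288) + 2*(338 + 288) = 2538 mm
Vc = 0.33 * sqrt(30) * 2538 * 288 / 1000
= 1321.17 kN

1321.17


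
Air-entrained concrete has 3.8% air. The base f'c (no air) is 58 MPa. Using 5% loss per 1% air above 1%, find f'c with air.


Strength loss = (3.8 - 1) * 5 = 14.0%
f'c = 58 * (1 - 14.0/100)
= 49.88 MPa

49.88


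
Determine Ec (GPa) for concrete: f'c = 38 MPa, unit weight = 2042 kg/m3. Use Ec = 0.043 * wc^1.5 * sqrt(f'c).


Ec = 0.043 * 2042^1.5 * sqrt(38) / 1000
= 24.46 GPa

24.46


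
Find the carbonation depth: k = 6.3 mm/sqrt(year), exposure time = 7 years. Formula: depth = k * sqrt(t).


depth = k * sqrt(t)
= 6.3 * sqrt(7)
= 16.67 mm

16.67


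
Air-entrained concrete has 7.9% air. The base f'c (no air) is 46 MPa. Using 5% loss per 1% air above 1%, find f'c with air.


Strength loss = (7.9 - 1) * 5 = 34.5%
f'c = 46 * (1 - 34.5/100)
= 30.13 MPa

30.13


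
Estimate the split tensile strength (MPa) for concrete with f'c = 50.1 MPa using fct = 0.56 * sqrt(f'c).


fct = 0.56 * sqrt(50.1)
= 0.56 * 7.078
= 3.964 MPa

3.964


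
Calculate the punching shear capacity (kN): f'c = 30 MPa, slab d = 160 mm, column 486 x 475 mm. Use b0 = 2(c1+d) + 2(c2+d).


b0 = 2*(486 + 160) + 2*(475 + 160) = 2562 mm
Vc = 0.33 * sqrt(30) * 2562 * 160 / 1000
= 740.92 kN

740.92


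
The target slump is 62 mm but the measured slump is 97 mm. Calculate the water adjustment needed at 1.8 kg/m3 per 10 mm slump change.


Difference = 62 - 97 = -35 mm
Water adjustment = -35 * 1.8 / 10 = -6.3 kg/m3

-6.3


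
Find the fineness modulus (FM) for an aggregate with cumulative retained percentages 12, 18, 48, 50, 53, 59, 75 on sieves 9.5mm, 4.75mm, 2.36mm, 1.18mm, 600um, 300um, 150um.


FM = sum(cumulative % retained) / 100
= 315 / 100
= 3.15

3.15


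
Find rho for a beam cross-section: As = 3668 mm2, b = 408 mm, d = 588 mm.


rho = As / (b * d)
= 3668 / (408 * 588)
= 0.0153

0.0153


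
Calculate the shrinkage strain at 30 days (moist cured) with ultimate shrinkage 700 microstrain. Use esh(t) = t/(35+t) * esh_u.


esh(30) = 30 / (35 + 30) * 700
= 30 / 65 * 700
= 323.1 microstrain

323.1


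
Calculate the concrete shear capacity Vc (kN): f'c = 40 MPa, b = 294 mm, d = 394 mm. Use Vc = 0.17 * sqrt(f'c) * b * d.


Vc = 0.17 * sqrt(40) * 294 * 394 / 1000
= 124.54 kN

124.54


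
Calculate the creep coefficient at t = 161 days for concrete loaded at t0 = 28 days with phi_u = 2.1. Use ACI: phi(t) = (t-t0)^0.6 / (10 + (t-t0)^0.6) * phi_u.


dt = 161 - 28 = 133
phi = 133^0.6 / (10 + 133^0.6) * 2.1
= 1.371

1.371


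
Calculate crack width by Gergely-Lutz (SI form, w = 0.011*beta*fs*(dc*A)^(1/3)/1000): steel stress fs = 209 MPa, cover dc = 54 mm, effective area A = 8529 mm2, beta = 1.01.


w = 0.011 * beta * fs * (dc * A)^(1/3) / 1000
= 0.011 * 1.01 * 209 * (54 * 8529)^(1/3) / 1000
= 0.179 mm

0.179


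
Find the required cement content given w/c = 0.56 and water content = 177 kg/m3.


Cement = water / (w/c)
= 177 / 0.56
= 316.1 kg/m3

316.1


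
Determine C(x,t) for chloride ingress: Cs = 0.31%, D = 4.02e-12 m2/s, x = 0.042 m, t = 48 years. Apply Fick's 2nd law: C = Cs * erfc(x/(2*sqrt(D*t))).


t_seconds = 48 * 365.25 * 24 * 3600 = 1514764800.0 s
arg = 0.042 / (2 * sqrt(4.02e-12 * 1514764800.0))
= 0.2691
erfc(0.2691) = 0.7035
C = 0.31 * 0.7035 = 0.2181%

0.2181


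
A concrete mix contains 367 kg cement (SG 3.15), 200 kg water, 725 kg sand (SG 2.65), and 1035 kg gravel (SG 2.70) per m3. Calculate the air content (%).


Vol cement = 367 / (3.15 * 1000) = 0.116508 m3
Vol water = 200 / 1000 = 0.2 m3
Vol sand = 725 / (2.65 * 1000) = 0.273585 m3
Vol gravel = 1035 / (2.70 * 1000) = 0.383333 m3
Total solid + water volume = 0.973426 m3
Air = (1 - 0.973426) * 100 = 2.66%

2.66


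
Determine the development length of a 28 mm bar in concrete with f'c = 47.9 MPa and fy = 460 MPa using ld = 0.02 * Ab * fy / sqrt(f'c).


Ab = pi * 28^2 / 4 = 615.752 mm2
ld = 0.02 * 615.752 * 460 / sqrt(47.9)
= 818.5 mm

818.5


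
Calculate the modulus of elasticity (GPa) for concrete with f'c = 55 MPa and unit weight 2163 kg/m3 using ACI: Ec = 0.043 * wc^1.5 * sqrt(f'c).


Ec = 0.043 * 2163^1.5 * sqrt(55) / 1000
= 32.08 GPa

32.08


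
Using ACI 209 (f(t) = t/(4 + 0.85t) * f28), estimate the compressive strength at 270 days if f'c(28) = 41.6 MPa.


f(270) = 270 / (4 + 0.85 * 270) * 41.6
= 270 / 233.5 * 41.6
= 48.1 MPa

48.1


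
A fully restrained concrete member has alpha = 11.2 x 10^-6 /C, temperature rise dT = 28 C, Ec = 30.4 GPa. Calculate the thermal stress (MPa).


sigma = alpha * dT * Ec
= 11.2e-6 * 28 * 30.4 * 1000
= 9.533 MPa

9.533


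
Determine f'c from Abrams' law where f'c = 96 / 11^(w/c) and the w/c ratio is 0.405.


f'c = 96 / 11^0.405
= 96 / 2.641
= 36.35 MPa

36.35


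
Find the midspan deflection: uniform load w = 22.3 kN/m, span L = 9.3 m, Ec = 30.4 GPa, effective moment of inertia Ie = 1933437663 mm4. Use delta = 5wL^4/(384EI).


Convert: L = 9.3 m = 9300 mm, Ec = 30.4 GPa = 30400 MPa
delta = 5 * 22.3 * 9300^4 / (384 * 30400 * 1933437663)
= 36.95 mm

36.95


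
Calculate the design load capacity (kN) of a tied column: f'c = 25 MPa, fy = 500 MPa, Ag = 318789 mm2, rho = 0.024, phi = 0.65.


Ast = rho * Ag = 0.024 * 318789 = 7650.936 mm2
phi*Pn = 0.65 * 0.80 * (0.85 * 25 * (318789 - 7650.936) + 500 * 7650.936) / 1000
= 5427.32 kN

5427.32


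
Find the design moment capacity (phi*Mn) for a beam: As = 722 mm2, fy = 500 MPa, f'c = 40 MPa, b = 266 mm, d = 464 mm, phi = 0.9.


a = As * fy / (0.85 * f'c * b)
= 722 * 500 / (0.85 * 40 * 266)
= 39.916 mm
Mn = As * fy * (d - a/2) / 10^6
= 160.2992 kN-m
phi*Mn = 0.9 * 160.2992 = 144.27 kN-m

144.27


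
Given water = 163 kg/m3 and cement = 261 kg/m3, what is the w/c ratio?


w/c = water / cement
w/c = 163 / 261 = 0.625

0.625


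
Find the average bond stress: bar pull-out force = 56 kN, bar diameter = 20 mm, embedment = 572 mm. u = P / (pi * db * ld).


u = P / (pi * db * ld)
= 56 * 1000 / (pi * 20 * 572)
= 1.558 MPa

1.558


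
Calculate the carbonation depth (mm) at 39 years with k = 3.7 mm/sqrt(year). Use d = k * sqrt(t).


depth = k * sqrt(t)
= 3.7 * sqrt(39)
= 23.11 mm

23.11


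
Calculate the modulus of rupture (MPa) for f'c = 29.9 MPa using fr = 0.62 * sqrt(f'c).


fr = 0.62 * sqrt(29.9)
= 3.39 MPa

3.39


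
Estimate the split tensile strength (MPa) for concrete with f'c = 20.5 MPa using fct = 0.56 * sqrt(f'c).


fct = 0.56 * sqrt(20.5)
= 0.56 * 4.528
= 2.536 MPa

2.536


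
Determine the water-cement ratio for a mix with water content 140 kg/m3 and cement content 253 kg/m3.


w/c = water / cement
w/c = 140 / 253 = 0.553

0.553


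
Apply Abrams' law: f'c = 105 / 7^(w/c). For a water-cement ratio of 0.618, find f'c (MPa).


f'c = 105 / 7^0.618
= 105 / 3.329
= 31.54 MPa

31.54


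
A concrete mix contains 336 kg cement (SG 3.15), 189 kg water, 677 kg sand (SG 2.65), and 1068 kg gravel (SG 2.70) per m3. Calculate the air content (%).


Vol cement = 336 / (3.15 * 1000) = 0.106667 m3
Vol water = 189 / 1000 = 0.189 m3
Vol sand = 677 / (2.65 * 1000) = 0.255472 m3
Vol gravel = 1068 / (2.70 * 1000) = 0.395556 m3
Total solid + water volume = 0.946694 m3
Air = (1 - 0.946694) * 100 = 5.33%

5.33


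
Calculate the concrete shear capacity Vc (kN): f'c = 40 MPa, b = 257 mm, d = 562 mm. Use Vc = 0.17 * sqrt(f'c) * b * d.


Vc = 0.17 * sqrt(40) * 257 * 562 / 1000
= 155.29 kN

155.29


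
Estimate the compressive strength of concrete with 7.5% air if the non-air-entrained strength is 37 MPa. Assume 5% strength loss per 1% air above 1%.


Strength loss = (7.5 - 1) * 5 = 32.5%
f'c = 37 * (1 - 32.5/100)
= 24.98 MPa

24.98


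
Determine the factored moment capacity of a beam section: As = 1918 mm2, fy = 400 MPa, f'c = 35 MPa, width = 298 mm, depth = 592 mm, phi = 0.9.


a = As * fy / (0.85 * f'c * b)
= 1918 * 400 / (0.85 * 35 * 298)
= 86.5377 mm
Mn = As * fy * (d - a/2) / 10^6
= 420.9865 kN-m
phi*Mn = 0.9 * 420.9865 = 378.89 kN-m

378.89


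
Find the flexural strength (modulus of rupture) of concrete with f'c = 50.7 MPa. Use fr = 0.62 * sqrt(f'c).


fr = 0.62 * sqrt(50.7)
= 4.415 MPa

4.415


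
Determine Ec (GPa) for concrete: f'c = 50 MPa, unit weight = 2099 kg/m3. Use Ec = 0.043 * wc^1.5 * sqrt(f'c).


Ec = 0.043 * 2099^1.5 * sqrt(50) / 1000
= 29.24 GPa

29.24


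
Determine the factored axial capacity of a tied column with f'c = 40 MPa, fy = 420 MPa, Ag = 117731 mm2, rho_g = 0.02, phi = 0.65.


Ast = rho * Ag = 0.02 * 117731 = 2354.62 mm2
phi*Pn = 0.65 * 0.80 * (0.85 * 40 * (117731 - 2354.62) + 420 * 2354.62) / 1000
= 2554.1 kN

2554.1


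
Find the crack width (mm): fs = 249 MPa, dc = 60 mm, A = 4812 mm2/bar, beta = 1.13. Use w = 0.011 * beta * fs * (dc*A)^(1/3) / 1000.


w = 0.011 * beta * fs * (dc * A)^(1/3) / 1000
= 0.011 * 1.13 * 249 * (60 * 4812)^(1/3) / 1000
= 0.205 mm

0.205


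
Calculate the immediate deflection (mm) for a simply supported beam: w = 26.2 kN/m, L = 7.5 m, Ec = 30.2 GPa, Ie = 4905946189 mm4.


Convert: L = 7.5 m = 7500 mm, Ec = 30.2 GPa = 30200 MPa
delta = 5 * 26.2 * 7500^4 / (384 * 30200 * 4905946189)
= 7.29 mm

7.29


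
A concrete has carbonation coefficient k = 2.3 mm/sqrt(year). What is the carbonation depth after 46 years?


depth = k * sqrt(t)
= 2.3 * sqrt(46)
= 15.6 mm

15.6


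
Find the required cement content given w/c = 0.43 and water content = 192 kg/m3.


Cement = water / (w/c)
= 192 / 0.43
= 446.5 kg/m3

446.5


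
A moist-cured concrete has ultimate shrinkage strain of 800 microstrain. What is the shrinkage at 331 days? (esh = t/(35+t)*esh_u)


esh(331) = 331 / (35 + 331) * 800
= 331 / 366 * 800
= 723.5 microstrain

723.5


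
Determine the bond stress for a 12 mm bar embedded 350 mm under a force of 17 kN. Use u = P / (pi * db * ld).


u = P / (pi * db * ld)
= 17 * 1000 / (pi * 12 * 350)
= 1.288 MPa

1.288


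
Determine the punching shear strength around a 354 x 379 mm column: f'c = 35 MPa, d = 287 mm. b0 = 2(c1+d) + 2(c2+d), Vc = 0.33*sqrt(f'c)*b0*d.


b0 = 2*(354 + 287) + 2*(379 + 287) = 2614 mm
Vc = 0.33 * sqrt(35) * 2614 * 287 / 1000
= 1464.66 kN

1464.66


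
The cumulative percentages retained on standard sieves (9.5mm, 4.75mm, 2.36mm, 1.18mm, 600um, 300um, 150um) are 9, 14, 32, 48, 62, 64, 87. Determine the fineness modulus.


FM = sum(cumulative % retained) / 100
= 316 / 100
= 3.16

3.16


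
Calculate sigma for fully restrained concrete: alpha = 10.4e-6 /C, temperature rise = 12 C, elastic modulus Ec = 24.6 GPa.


sigma = alpha * dT * Ec
= 10.4e-6 * 12 * 24.6 * 1000
= 3.07 MPa

3.07


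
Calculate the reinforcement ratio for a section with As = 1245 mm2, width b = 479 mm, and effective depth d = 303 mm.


rho = As / (b * d)
= 1245 / (479 * 303)
= 0.0086

0.0086


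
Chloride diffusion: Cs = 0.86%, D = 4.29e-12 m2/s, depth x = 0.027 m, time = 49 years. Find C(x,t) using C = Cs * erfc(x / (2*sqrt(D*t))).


t_seconds = 49 * 365.25 * 24 * 3600 = 1546322400.0 s
arg = 0.027 / (2 * sqrt(4.29e-12 * 1546322400.0))
= 0.1658
erfc(0.1658) = 0.8147
C = 0.86 * 0.8147 = 0.7006%

0.7006


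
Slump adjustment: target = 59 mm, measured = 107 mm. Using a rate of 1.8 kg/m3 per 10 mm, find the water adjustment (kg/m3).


Difference = 59 - 107 = -48 mm
Water adjustment = -48 * 1.8 / 10 = -8.6 kg/m3

-8.6


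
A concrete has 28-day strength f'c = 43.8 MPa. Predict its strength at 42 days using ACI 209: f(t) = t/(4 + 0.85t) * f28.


f(42) = 42 / (4 + 0.85 * 42) * 43.8
= 42 / 39.7 * 43.8
= 46.34 MPa

46.34


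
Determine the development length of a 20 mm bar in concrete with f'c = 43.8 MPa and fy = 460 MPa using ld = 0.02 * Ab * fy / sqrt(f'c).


Ab = pi * 20^2 / 4 = 314.159 mm2
ld = 0.02 * 314.159 * 460 / sqrt(43.8)
= 436.7 mm

436.7


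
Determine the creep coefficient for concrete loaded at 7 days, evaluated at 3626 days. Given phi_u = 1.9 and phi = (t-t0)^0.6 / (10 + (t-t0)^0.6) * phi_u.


dt = 3626 - 7 = 3619
phi = 3619^0.6 / (10 + 3619^0.6) * 1.9
= 1.77

1.77


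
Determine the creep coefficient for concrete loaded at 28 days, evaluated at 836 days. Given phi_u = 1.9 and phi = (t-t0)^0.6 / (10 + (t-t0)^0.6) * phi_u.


dt = 836 - 28 = 808
phi = 808^0.6 / (10 + 808^0.6) * 1.9
= 1.61

1.61


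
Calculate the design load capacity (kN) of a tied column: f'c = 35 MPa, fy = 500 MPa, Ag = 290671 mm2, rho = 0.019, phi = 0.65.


Ast = rho * Ag = 0.019 * 290671 = 5522.749 mm2
phi*Pn = 0.65 * 0.80 * (0.85 * 35 * (290671 - 5522.749) + 500 * 5522.749) / 1000
= 5847.16 kN

5847.16


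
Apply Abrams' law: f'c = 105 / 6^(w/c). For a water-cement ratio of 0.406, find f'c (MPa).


f'c = 105 / 6^0.406
= 105 / 2.07
= 50.73 MPa

50.73


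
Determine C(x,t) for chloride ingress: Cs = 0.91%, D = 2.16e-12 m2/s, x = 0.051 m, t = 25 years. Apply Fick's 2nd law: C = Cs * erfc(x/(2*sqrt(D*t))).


t_seconds = 25 * 365.25 * 24 * 3600 = 788940000.0 s
arg = 0.051 / (2 * sqrt(2.16e-12 * 788940000.0))
= 0.6177
erfc(0.6177) = 0.3823
C = 0.91 * 0.3823 = 0.3479%

0.3479


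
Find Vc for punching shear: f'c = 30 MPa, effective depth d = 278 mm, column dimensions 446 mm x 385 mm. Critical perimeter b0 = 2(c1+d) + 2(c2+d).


b0 = 2*(446 + 278) + 2*(385 + 278) = 2774 mm
Vc = 0.33 * sqrt(30) * 2774 * 278 / 1000
= 1393.88 kN

1393.88


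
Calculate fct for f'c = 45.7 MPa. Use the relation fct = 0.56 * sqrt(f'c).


fct = 0.56 * sqrt(45.7)
= 0.56 * 6.76
= 3.786 MPa

3.786


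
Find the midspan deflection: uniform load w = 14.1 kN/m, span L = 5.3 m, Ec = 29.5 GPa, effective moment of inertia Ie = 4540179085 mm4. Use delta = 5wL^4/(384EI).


Convert: L = 5.3 m = 5300 mm, Ec = 29.5 GPa = 29500 MPa
delta = 5 * 14.1 * 5300^4 / (384 * 29500 * 4540179085)
= 1.08 mm

1.08


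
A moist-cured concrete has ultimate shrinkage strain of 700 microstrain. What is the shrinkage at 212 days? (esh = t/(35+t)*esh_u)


esh(212) = 212 / (35 + 212) * 700
= 212 / 247 * 700
= 600.8 microstrain

600.8


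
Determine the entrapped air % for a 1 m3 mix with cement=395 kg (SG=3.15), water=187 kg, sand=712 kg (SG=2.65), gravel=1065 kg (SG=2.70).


Vol cement = 395 / (3.15 * 1000) = 0.125397 m3
Vol water = 187 / 1000 = 0.187 m3
Vol sand = 712 / (2.65 * 1000) = 0.268679 m3
Vol gravel = 1065 / (2.70 * 1000) = 0.394444 m3
Total solid + water volume = 0.975521 m3
Air = (1 - 0.975521) * 100 = 2.45%

2.45


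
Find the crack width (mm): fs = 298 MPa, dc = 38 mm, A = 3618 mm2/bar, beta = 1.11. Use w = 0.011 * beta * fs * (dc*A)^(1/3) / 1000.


w = 0.011 * beta * fs * (dc * A)^(1/3) / 1000
= 0.011 * 1.11 * 298 * (38 * 3618)^(1/3) / 1000
= 0.188 mm

0.188


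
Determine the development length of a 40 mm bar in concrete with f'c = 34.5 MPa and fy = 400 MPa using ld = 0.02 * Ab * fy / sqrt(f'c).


Ab = pi * 40^2 / 4 = 1256.637 mm2
ld = 0.02 * 1256.637 * 400 / sqrt(34.5)
= 1711.6 mm

1711.6


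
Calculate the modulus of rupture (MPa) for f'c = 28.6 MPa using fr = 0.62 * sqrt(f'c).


fr = 0.62 * sqrt(28.6)
= 3.316 MPa

3.316


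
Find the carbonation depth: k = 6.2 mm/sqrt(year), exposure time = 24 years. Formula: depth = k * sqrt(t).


depth = k * sqrt(t)
= 6.2 * sqrt(24)
= 30.37 mm

30.37


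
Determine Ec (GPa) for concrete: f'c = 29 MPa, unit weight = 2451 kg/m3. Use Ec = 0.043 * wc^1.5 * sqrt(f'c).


Ec = 0.043 * 2451^1.5 * sqrt(29) / 1000
= 28.1 GPa

28.1


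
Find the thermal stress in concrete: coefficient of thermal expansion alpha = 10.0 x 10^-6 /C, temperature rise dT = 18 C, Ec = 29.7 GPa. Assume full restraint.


sigma = alpha * dT * Ec
= 10.0e-6 * 18 * 29.7 * 1000
= 5.346 MPa

5.346


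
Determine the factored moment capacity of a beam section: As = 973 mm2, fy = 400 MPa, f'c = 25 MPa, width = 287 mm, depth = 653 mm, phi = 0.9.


a = As * fy / (0.85 * f'c * b)
= 973 * 400 / (0.85 * 25 * 287)
= 63.8164 mm
Mn = As * fy * (d - a/2) / 10^6
= 241.7289 kN-m
phi*Mn = 0.9 * 241.7289 = 217.56 kN-m

217.56


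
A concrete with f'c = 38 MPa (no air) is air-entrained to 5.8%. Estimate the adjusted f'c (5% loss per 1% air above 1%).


Strength loss = (5.8 - 1) * 5 = 24.0%
f'c = 38 * (1 - 24.0/100)
= 28.88 MPa

28.88


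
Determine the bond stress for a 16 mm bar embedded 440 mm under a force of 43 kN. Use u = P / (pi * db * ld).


u = P / (pi * db * ld)
= 43 * 1000 / (pi * 16 * 440)
= 1.944 MPa

1.944


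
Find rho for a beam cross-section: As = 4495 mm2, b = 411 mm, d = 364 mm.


rho = As / (b * d)
= 4495 / (411 * 364)
= 0.03

0.03


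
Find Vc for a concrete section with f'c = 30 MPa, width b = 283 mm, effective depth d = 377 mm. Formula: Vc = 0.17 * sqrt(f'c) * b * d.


Vc = 0.17 * sqrt(30) * 283 * 377 / 1000
= 99.34 kN

99.34


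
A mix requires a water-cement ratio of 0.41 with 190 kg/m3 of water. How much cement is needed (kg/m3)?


Cement = water / (w/c)
= 190 / 0.41
= 463.4 kg/m3

463.4


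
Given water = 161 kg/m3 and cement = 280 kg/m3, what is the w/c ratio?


w/c = water / cement
w/c = 161 / 280 = 0.575

0.575


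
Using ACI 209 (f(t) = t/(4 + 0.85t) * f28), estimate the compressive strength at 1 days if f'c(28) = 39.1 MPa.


f(1) = 1 / (4 + 0.85 * 1) * 39.1
= 1 / 4.85 * 39.1
= 8.06 MPa

8.06


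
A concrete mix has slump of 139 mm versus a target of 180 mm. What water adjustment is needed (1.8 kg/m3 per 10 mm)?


Difference = 180 - 139 = 41 mm
Water adjustment = 41 * 1.8 / 10 = 7.4 kg/m3

7.4


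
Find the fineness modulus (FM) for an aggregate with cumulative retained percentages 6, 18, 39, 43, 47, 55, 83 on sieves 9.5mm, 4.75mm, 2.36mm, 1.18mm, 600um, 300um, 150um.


FM = sum(cumulative % retained) / 100
= 291 / 100
= 2.91

2.91


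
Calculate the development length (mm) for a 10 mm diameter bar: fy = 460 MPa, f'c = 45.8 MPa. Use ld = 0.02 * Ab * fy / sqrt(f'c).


Ab = pi * 10^2 / 4 = 78.54 mm2
ld = 0.02 * 78.54 * 460 / sqrt(45.8)
= 106.8 mm

106.8


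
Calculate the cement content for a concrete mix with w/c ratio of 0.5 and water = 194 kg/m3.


Cement = water / (w/c)
= 194 / 0.5
= 388.0 kg/m3

388.0


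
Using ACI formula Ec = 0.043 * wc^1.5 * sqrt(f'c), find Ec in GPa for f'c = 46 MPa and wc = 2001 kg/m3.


Ec = 0.043 * 2001^1.5 * sqrt(46) / 1000
= 26.1 GPa

26.1


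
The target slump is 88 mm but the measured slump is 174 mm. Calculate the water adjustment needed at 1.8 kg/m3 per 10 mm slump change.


Difference = 88 - 174 = -86 mm
Water adjustment = -86 * 1.8 / 10 = -15.5 kg/m3

-15.5


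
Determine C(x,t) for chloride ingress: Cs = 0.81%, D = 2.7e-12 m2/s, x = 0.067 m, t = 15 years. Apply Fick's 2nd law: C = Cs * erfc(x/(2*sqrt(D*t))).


t_seconds = 15 * 365.25 * 24 * 3600 = 473364000.0 s
arg = 0.067 / (2 * sqrt(2.7e-12 * 473364000.0))
= 0.9371
erfc(0.9371) = 0.1851
C = 0.81 * 0.1851 = 0.1499%

0.1499


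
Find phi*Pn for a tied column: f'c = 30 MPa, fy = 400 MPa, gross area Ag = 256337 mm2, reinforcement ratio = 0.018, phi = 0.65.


Ast = rho * Ag = 0.018 * 256337 = 4614.066 mm2
phi*Pn = 0.65 * 0.80 * (0.85 * 30 * (256337 - 4614.066) + 400 * 4614.066) / 1000
= 4297.57 kN

4297.57


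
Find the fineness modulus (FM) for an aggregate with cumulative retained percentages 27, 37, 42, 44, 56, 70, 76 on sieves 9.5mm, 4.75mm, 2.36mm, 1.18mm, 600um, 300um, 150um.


FM = sum(cumulative % retained) / 100
= 352 / 100
= 3.52

3.52


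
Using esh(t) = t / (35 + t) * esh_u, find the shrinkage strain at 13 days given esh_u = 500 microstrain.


esh(13) = 13 / (35 + 13) * 500
= 13 / 48 * 500
= 135.4 microstrain

135.4


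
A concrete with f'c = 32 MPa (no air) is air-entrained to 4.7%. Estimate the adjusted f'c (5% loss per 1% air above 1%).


Strength loss = (4.7 - 1) * 5 = 18.5%
f'c = 32 * (1 - 18.5/100)
= 26.08 MPa

26.08


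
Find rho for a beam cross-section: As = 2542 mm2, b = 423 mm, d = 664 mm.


rho = As / (b * d)
= 2542 / (423 * 664)
= 0.0091

0.0091


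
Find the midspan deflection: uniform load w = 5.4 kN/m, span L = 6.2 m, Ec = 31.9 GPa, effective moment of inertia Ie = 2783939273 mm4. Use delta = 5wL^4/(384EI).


Convert: L = 6.2 m = 6200 mm, Ec = 31.9 GPa = 31900 MPa
delta = 5 * 5.4 * 6200^4 / (384 * 31900 * 2783939273)
= 1.17 mm

1.17


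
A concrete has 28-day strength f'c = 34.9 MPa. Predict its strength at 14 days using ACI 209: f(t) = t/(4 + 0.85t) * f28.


f(14) = 14 / (4 + 0.85 * 14) * 34.9
= 14 / 15.9 * 34.9
= 30.73 MPa

30.73


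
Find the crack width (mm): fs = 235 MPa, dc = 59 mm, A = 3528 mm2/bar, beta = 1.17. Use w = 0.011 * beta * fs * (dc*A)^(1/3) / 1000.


w = 0.011 * beta * fs * (dc * A)^(1/3) / 1000
= 0.011 * 1.17 * 235 * (59 * 3528)^(1/3) / 1000
= 0.179 mm

0.179


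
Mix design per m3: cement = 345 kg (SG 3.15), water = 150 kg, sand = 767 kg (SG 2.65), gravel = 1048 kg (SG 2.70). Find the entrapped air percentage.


Vol cement = 345 / (3.15 * 1000) = 0.109524 m3
Vol water = 150 / 1000 = 0.15 m3
Vol sand = 767 / (2.65 * 1000) = 0.289434 m3
Vol gravel = 1048 / (2.70 * 1000) = 0.388148 m3
Total solid + water volume = 0.937106 m3
Air = (1 - 0.937106) * 100 = 6.29%

6.29


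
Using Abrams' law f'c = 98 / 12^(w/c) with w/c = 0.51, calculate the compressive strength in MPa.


f'c = 98 / 12^0.51
= 98 / 3.551
= 27.6 MPa

27.6


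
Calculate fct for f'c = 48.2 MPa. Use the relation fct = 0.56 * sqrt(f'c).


fct = 0.56 * sqrt(48.2)
= 0.56 * 6.943
= 3.888 MPa

3.888


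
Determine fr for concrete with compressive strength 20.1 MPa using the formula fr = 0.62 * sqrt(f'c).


fr = 0.62 * sqrt(20.1)
= 2.78 MPa

2.78


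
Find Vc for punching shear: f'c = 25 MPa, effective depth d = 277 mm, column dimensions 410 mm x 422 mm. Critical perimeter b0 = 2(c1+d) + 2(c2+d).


b0 = 2*(410 + 277) + 2*(422 + 277) = 2772 mm
Vc = 0.33 * sqrt(25) * 2772 * 277 / 1000
= 1266.94 kN

1266.94


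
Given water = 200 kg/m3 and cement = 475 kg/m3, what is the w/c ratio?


w/c = water / cement
w/c = 200 / 475 = 0.421

0.421


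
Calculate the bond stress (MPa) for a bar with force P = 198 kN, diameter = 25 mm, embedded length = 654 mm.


u = P / (pi * db * ld)
= 198 * 1000 / (pi * 25 * 654)
= 3.855 MPa

3.855


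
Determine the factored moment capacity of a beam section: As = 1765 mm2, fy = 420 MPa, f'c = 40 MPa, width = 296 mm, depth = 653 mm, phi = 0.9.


a = As * fy / (0.85 * f'c * b)
= 1765 * 420 / (0.85 * 40 * 296)
= 73.6586 mm
Mn = As * fy * (d - a/2) / 10^6
= 456.7673 kN-m
phi*Mn = 0.9 * 456.7673 = 411.09 kN-m

411.09
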